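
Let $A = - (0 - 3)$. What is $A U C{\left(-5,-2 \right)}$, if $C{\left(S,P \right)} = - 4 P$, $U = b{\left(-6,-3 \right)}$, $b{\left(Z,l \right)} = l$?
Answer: $-72$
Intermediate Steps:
$U = -3$
$A = 3$ ($A = \left(-1\right) \left(-3\right) = 3$)
$A U C{\left(-5,-2 \right)} = 3 \left(-3\right) \left(\left(-4\right) \left(-2\right)\right) = \left(-9\right) 8 = -72$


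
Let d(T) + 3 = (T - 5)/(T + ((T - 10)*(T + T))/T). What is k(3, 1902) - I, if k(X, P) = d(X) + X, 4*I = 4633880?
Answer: -12743168/11 ≈ -1.1585e+6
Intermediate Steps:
d(T) = -3 + (-5 + T)/(-20 + 3*T) (d(T) = -3 + (T - 5)/(T + ((T - 10)*(T + T))/T) = -3 + (-5 + T)/(T + ((-10 + T)*(2*T))/T) = -3 + (-5 + T)/(T + (2*T*(-10 + T))/T) = -3 + (-5 + T)/(T + (-20 + 2*T)) = -3 + (-5 + T)/(-20 + 3*T))
I = 1158470 (I = (¼)*4633880 = 1158470)
k(X, P) = X + (55 - 8*X)/(-20 + 3*X) (k(X, P) = (55 - 8*X)/(-20 + 3*X) + X = X + (55 - 8*X)/(-20 + 3*X))
k(3, 1902) - I = (55 - 28*3 + 3*3²)/(-20 + 3*3) - 1*1158470 = (55 - 84 + 3*9)/(-20 + 9) - 1158470 = (55 - 84 + 27)/(-11) - 1158470 = -1/11*(-2) - 1158470 = 2/11 - 1158470 = -12743168/11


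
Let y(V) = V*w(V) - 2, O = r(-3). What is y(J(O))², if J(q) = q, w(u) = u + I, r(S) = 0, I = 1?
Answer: 4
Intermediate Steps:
O = 0
w(u) = 1 + u (w(u) = u + 1 = 1 + u)
y(V) = -2 + V*(1 + V) (y(V) = V*(1 + V) - 2 = -2 + V*(1 + V))
y(J(O))² = (-2 + 0*(1 + 0))² = (-2 + 0*1)² = (-2 + 0)² = (-2)² = 4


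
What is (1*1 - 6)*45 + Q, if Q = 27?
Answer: -198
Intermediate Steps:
(1*1 - 6)*45 + Q = (1*1 - 6)*45 + 27 = (1 - 6)*45 + 27 = -5*45 + 27 = -225 + 27 = -198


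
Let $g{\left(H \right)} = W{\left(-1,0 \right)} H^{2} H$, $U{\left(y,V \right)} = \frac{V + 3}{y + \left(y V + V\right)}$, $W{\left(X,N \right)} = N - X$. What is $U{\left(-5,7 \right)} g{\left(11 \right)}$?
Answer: $- \frac{1210}{3} \approx -403.33$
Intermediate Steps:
$U{\left(y,V \right)} = \frac{3 + V}{V + y + V y}$ ($U{\left(y,V \right)} = \frac{3 + V}{y + \left(V y + V\right)} = \frac{3 + V}{y + \left(V + V y\right)} = \frac{3 + V}{V + y + V y}$)
$g{\left(H \right)} = H^{3}$ ($g{\left(H \right)} = \left(0 - -1\right) H^{2} H = \left(0 + 1\right) H^{2} H = 1 H^{2} H = H^{2} H = H^{3}$)
$U{\left(-5,7 \right)} g{\left(11 \right)} = \frac{3 + 7}{7 - 5 + 7 \left(-5\right)} 11^{3} = \frac{1}{7 - 5 - 35} \cdot 10 \cdot 1331 = \frac{1}{-33} \cdot 10 \cdot 1331 = \left(- \frac{1}{33}\right) 10 \cdot 1331 = \left(- \frac{10}{33}\right) 1331 = - \frac{1210}{3}$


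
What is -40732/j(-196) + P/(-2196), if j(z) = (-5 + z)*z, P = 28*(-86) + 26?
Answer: 61025/1201578 ≈ 0.050787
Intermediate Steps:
P = -2382 (P = -2408 + 26 = -2382)
j(z) = z*(-5 + z)
-40732/j(-196) + P/(-2196) = -40732*(-1/(196*(-5 - 196))) - 2382/(-2196) = -40732/((-196*(-201))) - 2382*(-1/2196) = -40732/39396 + 397/366 = -40732*1/39396 + 397/366 = -10183/9849 + 397/366 = 61025/1201578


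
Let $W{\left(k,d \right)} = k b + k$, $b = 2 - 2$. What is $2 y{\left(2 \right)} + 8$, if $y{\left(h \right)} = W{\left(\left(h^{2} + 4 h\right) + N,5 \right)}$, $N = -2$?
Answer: $28$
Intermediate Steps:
$b = 0$ ($b = 2 - 2 = 0$)
$W{\left(k,d \right)} = k$ ($W{\left(k,d \right)} = k 0 + k = 0 + k = k$)
$y{\left(h \right)} = -2 + h^{2} + 4 h$ ($y{\left(h \right)} = \left(h^{2} + 4 h\right) - 2 = -2 + h^{2} + 4 h$)
$2 y{\left(2 \right)} + 8 = 2 \left(-2 + 2^{2} + 4 \cdot 2\right) + 8 = 2 \left(-2 + 4 + 8\right) + 8 = 2 \cdot 10 + 8 = 20 + 8 = 28$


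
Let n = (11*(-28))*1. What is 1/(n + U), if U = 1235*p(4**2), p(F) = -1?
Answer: -1/1543 ≈ -0.00064809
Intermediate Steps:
U = -1235 (U = 1235*(-1) = -1235)
n = -308 (n = -308*1 = -308)
1/(n + U) = 1/(-308 - 1235) = 1/(-1543) = -1/1543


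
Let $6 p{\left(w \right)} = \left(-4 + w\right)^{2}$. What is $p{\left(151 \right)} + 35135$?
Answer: $\frac{77473}{2} \approx 38737.0$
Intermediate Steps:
$p{\left(w \right)} = \frac{\left(-4 + w\right)^{2}}{6}$
$p{\left(151 \right)} + 35135 = \frac{\left(-4 + 151\right)^{2}}{6} + 35135 = \frac{147^{2}}{6} + 35135 = \frac{1}{6} \cdot 21609 + 35135 = \frac{7203}{2} + 35135 = \frac{77473}{2}$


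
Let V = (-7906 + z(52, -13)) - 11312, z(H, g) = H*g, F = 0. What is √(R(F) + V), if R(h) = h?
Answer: 7*I*√406 ≈ 141.05*I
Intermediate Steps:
V = -19894 (V = (-7906 + 52*(-13)) - 11312 = (-7906 - 676) - 11312 = -8582 - 11312 = -19894)
√(R(F) + V) = √(0 - 19894) = √(-19894) = 7*I*√406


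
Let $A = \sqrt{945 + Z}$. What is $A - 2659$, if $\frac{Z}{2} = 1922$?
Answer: $-2659 + \sqrt{4789} \approx -2589.8$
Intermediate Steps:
$Z = 3844$ ($Z = 2 \cdot 1922 = 3844$)
$A = \sqrt{4789}$ ($A = \sqrt{945 + 3844} = \sqrt{4789} \approx 69.203$)
$A - 2659 = \sqrt{4789} - 2659 = -2659 + \sqrt{4789}$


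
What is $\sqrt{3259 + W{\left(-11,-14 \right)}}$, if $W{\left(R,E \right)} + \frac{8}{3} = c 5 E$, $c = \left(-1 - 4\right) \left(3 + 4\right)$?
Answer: $\frac{\sqrt{51357}}{3} \approx 75.54$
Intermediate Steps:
$c = -35$ ($c = \left(-5\right) 7 = -35$)
$W{\left(R,E \right)} = - \frac{8}{3} - 175 E$ ($W{\left(R,E \right)} = - \frac{8}{3} + \left(-35\right) 5 E = - \frac{8}{3} - 175 E$)
$\sqrt{3259 + W{\left(-11,-14 \right)}} = \sqrt{3259 - - \frac{7342}{3}} = \sqrt{3259 + \left(- \frac{8}{3} + 2450\right)} = \sqrt{3259 + \frac{7342}{3}} = \sqrt{\frac{17119}{3}} = \frac{\sqrt{51357}}{3}$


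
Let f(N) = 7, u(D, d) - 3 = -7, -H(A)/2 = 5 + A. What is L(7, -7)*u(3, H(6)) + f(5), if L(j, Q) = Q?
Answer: 35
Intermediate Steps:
H(A) = -10 - 2*A (H(A) = -2*(5 + A) = -10 - 2*A)
u(D, d) = -4 (u(D, d) = 3 - 7 = -4)
L(7, -7)*u(3, H(6)) + f(5) = -7*(-4) + 7 = 28 + 7 = 35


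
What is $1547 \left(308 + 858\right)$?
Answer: $1803802$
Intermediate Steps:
$1547 \left(308 + 858\right) = 1547 \cdot 1166 = 1803802$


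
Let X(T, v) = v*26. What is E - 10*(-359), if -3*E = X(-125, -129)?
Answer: 4708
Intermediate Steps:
X(T, v) = 26*v
E = 1118 (E = -26*(-129)/3 = -⅓*(-3354) = 1118)
E - 10*(-359) = 1118 - 10*(-359) = 1118 + 3590 = 4708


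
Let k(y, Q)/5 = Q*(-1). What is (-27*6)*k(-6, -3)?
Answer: -2430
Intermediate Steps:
k(y, Q) = -5*Q (k(y, Q) = 5*(Q*(-1)) = 5*(-Q) = -5*Q)
(-27*6)*k(-6, -3) = (-27*6)*(-5*(-3)) = -162*15 = -2430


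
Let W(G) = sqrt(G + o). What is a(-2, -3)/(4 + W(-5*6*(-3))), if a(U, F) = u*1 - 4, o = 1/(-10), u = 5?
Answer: -40/739 + sqrt(8990)/739 ≈ 0.074175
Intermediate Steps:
o = -1/10 ≈ -0.10000
a(U, F) = 1 (a(U, F) = 5*1 - 4 = 5 - 4 = 1)
W(G) = sqrt(-1/10 + G) (W(G) = sqrt(G - 1/10) = sqrt(-1/10 + G))
a(-2, -3)/(4 + W(-5*6*(-3))) = 1/(4 + sqrt(-10 + 100*(-5*6*(-3)))/10) = 1/(4 + sqrt(-10 + 100*(-30*(-3)))/10) = 1/(4 + sqrt(-10 + 100*90)/10) = 1/(4 + sqrt(-10 + 9000)/10) = 1/(4 + sqrt(8990)/10)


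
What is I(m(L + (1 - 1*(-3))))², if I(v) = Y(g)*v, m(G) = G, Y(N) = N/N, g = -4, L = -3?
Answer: 1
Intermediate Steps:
Y(N) = 1
I(v) = v (I(v) = 1*v = v)
I(m(L + (1 - 1*(-3))))² = (-3 + (1 - 1*(-3)))² = (-3 + (1 + 3))² = (-3 + 4)² = 1² = 1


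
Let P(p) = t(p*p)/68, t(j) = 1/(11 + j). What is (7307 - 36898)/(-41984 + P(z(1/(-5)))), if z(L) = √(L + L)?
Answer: 106645964/151310331 ≈ 0.70482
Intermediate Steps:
z(L) = √2*√L (z(L) = √(2*L) = √2*√L)
P(p) = 1/(68*(11 + p²)) (P(p) = 1/((11 + p*p)*68) = (1/68)/(11 + p²) = 1/(68*(11 + p²)))
(7307 - 36898)/(-41984 + P(z(1/(-5)))) = (7307 - 36898)/(-41984 + 1/(68*(11 + (√2*√(1/(-5)))²))) = -29591/(-41984 + 1/(68*(11 + (√2*√(1*(-⅕)))²))) = -29591/(-41984 + 1/(68*(11 + (√2*√(-⅕))²))) = -29591/(-41984 + 1/(68*(11 + (√2*(I*√5/5))²))) = -29591/(-41984 + 1/(68*(11 + (I*√10/5)²))) = -29591/(-41984 + 1/(68*(11 - ⅖))) = -29591/(-41984 + 1/(68*(53/5))) = -29591/(-41984 + (1/68)*(5/53)) = -29591/(-41984 + 5/3604) = -29591/(-151310331/3604) = -29591*(-3604/151310331) = 106645964/151310331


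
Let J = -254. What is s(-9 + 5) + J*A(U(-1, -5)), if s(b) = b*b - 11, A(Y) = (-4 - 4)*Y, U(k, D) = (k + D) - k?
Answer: -10155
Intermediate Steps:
U(k, D) = D (U(k, D) = (D + k) - k = D)
A(Y) = -8*Y
s(b) = -11 + b² (s(b) = b² - 11 = -11 + b²)
s(-9 + 5) + J*A(U(-1, -5)) = (-11 + (-9 + 5)²) - (-2032)*(-5) = (-11 + (-4)²) - 254*40 = (-11 + 16) - 10160 = 5 - 10160 = -10155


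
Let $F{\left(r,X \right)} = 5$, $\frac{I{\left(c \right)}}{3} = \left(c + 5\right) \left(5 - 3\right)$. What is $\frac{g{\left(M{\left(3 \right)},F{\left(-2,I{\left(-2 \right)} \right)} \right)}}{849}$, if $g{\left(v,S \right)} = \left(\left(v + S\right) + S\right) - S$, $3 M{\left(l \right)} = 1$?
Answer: $\frac{16}{2547} \approx 0.0062819$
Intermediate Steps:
$M{\left(l \right)} = \frac{1}{3}$ ($M{\left(l \right)} = \frac{1}{3} \cdot 1 = \frac{1}{3}$)
$I{\left(c \right)} = 30 + 6 c$ ($I{\left(c \right)} = 3 \left(c + 5\right) \left(5 - 3\right) = 3 \left(5 + c\right) 2 = 3 \left(10 + 2 c\right) = 30 + 6 c$)
$g{\left(v,S \right)} = S + v$ ($g{\left(v,S \right)} = \left(\left(S + v\right) + S\right) - S = \left(v + 2 S\right) - S = S + v$)
$\frac{g{\left(M{\left(3 \right)},F{\left(-2,I{\left(-2 \right)} \right)} \right)}}{849} = \frac{5 + \frac{1}{3}}{849} = \frac{16}{3} \cdot \frac{1}{849} = \frac{16}{2547}$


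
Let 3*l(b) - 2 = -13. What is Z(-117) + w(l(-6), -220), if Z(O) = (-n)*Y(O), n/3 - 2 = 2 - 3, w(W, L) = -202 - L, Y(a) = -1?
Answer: 21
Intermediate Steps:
l(b) = -11/3 (l(b) = 2/3 + (1/3)*(-13) = 2/3 - 13/3 = -11/3)
n = 3 (n = 6 + 3*(2 - 3) = 6 + 3*(-1) = 6 - 3 = 3)
Z(O) = 3 (Z(O) = -1*3*(-1) = -3*(-1) = 3)
Z(-117) + w(l(-6), -220) = 3 + (-202 - 1*(-220)) = 3 + (-202 + 220) = 3 + 18 = 21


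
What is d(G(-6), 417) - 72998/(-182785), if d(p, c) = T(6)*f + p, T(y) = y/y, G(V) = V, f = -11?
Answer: -3034347/182785 ≈ -16.601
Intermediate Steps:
T(y) = 1
d(p, c) = -11 + p (d(p, c) = 1*(-11) + p = -11 + p)
d(G(-6), 417) - 72998/(-182785) = (-11 - 6) - 72998/(-182785) = -17 - 72998*(-1/182785) = -17 + 72998/182785 = -3034347/182785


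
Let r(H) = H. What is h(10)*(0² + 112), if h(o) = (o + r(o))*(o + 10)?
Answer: 44800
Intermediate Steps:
h(o) = 2*o*(10 + o) (h(o) = (o + o)*(o + 10) = (2*o)*(10 + o) = 2*o*(10 + o))
h(10)*(0² + 112) = (2*10*(10 + 10))*(0² + 112) = (2*10*20)*(0 + 112) = 400*112 = 44800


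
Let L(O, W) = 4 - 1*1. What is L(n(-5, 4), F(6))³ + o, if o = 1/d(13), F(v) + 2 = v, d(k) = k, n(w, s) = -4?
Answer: 352/13 ≈ 27.077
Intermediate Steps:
F(v) = -2 + v
L(O, W) = 3 (L(O, W) = 4 - 1 = 3)
o = 1/13 ≈ 0.076923
L(n(-5, 4), F(6))³ + o = 3³ + 1/13 = 27 + 1/13 = 352/13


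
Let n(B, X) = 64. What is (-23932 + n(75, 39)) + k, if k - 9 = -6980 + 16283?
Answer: -14556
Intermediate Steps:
k = 9312 (k = 9 + (-6980 + 16283) = 9 + 9303 = 9312)
(-23932 + n(75, 39)) + k = (-23932 + 64) + 9312 = -23868 + 9312 = -14556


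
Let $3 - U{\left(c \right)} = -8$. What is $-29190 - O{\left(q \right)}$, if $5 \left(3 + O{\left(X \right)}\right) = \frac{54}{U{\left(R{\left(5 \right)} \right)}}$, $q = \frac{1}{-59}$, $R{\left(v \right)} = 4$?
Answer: $- \frac{1605339}{55} \approx -29188.0$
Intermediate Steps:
$q = - \frac{1}{59} \approx -0.016949$
$U{\left(c \right)} = 11$ ($U{\left(c \right)} = 3 - -8 = 3 + 8 = 11$)
$O{\left(X \right)} = - \frac{111}{55}$ ($O{\left(X \right)} = -3 + \frac{54 \cdot \frac{1}{11}}{5} = -3 + \frac{1}{5} \cdot \frac{54}{11} = -3 + \frac{54}{55} = - \frac{111}{55}$)
$-29190 - O{\left(q \right)} = -29190 - - \frac{111}{55} = -29190 + \frac{111}{55} = - \frac{1605339}{55}$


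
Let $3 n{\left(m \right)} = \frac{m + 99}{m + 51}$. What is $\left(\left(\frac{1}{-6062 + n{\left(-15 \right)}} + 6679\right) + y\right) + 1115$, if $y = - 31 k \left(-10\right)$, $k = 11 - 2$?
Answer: $\frac{577367775}{54551} \approx 10584.0$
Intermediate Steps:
$n{\left(m \right)} = \frac{99 + m}{3 \left(51 + m\right)}$ ($n{\left(m \right)} = \frac{\left(m + 99\right) \frac{1}{m + 51}}{3} = \frac{\left(99 + m\right) \frac{1}{51 + m}}{3} = \frac{\frac{1}{51 + m} \left(99 + m\right)}{3} = \frac{99 + m}{3 \left(51 + m\right)}$)
$k = 9$
$y = 2790$ ($y = \left(-31\right) 9 \left(-10\right) = \left(-279\right) \left(-10\right) = 2790$)
$\left(\left(\frac{1}{-6062 + n{\left(-15 \right)}} + 6679\right) + y\right) + 1115 = \left(\left(\frac{1}{-6062 + \frac{99 - 15}{3 \left(51 - 15\right)}} + 6679\right) + 2790\right) + 1115 = \left(\left(\frac{1}{-6062 + \frac{1}{3} \cdot \frac{1}{36} \cdot 84} + 6679\right) + 2790\right) + 1115 = \left(\left(\frac{1}{-6062 + \frac{7}{9}} + 6679\right) + 2790\right) + 1115 = \left(\left(\frac{1}{- \frac{54551}{9}} + 6679\right) + 2790\right) + 1115 = \left(\left(- \frac{9}{54551} + 6679\right) + 2790\right) + 1115 = \left(\frac{364346120}{54551} + 2790\right) + 1115 = \frac{516543410}{54551} + 1115 = \frac{577367775}{54551}$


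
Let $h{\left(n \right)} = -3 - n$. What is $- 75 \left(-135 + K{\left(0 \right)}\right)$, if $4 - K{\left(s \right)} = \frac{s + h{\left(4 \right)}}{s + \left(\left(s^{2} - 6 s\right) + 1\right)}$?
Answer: $9300$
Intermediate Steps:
$K{\left(s \right)} = 4 - \frac{-7 + s}{1 + s^{2} - 5 s}$ ($K{\left(s \right)} = 4 - \frac{s - 7}{s + \left(\left(s^{2} - 6 s\right) + 1\right)} = 4 - \frac{s - 7}{s + \left(1 + s^{2} - 6 s\right)} = 4 - \frac{s - 7}{1 + s^{2} - 5 s} = 4 - \frac{-7 + s}{1 + s^{2} - 5 s}$)
$- 75 \left(-135 + K{\left(0 \right)}\right) = - 75 \left(-135 + \frac{11 - 0 + 4 \cdot 0^{2}}{1 + 0^{2} - 0}\right) = - 75 \left(-135 + \frac{11 + 0 + 4 \cdot 0}{1 + 0 + 0}\right) = - 75 \left(-135 + \frac{11 + 0 + 0}{1}\right) = - 75 \left(-135 + 1 \cdot 11\right) = - 75 \left(-135 + 11\right) = \left(-75\right) \left(-124\right) = 9300$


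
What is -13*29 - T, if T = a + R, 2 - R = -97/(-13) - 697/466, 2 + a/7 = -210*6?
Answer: 51256531/6058 ≈ 8461.0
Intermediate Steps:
a = -8834 (a = -14 + 7*(-210*6) = -14 + 7*(-1260) = -14 - 8820 = -8834)
R = -24025/6058 (R = 2 - (-97/(-13) - 697/466) = 2 - (-97*(-1/13) - 697*1/466) = 2 - (97/13 - 697/466) = 2 - 1*36141/6058 = 2 - 36141/6058 = -24025/6058 ≈ -3.9658)
T = -53540397/6058 (T = -8834 - 24025/6058 = -53540397/6058 ≈ -8838.0)
-13*29 - T = -13*29 - 1*(-53540397/6058) = -377 + 53540397/6058 = 51256531/6058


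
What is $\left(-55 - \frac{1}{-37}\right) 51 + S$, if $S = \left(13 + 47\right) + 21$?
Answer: $- \frac{100737}{37} \approx -2722.6$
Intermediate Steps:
$S = 81$ ($S = 60 + 21 = 81$)
$\left(-55 - \frac{1}{-37}\right) 51 + S = \left(-55 - \frac{1}{-37}\right) 51 + 81 = \left(-55 - - \frac{1}{37}\right) 51 + 81 = \left(-55 + \frac{1}{37}\right) 51 + 81 = \left(- \frac{2034}{37}\right) 51 + 81 = - \frac{103734}{37} + 81 = - \frac{100737}{37}$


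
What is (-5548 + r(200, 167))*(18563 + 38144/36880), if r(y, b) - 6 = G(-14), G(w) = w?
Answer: -237741790044/2305 ≈ -1.0314e+8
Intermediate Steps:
r(y, b) = -8 (r(y, b) = 6 - 14 = -8)
(-5548 + r(200, 167))*(18563 + 38144/36880) = (-5548 - 8)*(18563 + 38144/36880) = -5556*(18563 + 38144*(1/36880)) = -5556*(18563 + 2384/2305) = -5556*42790099/2305 = -237741790044/2305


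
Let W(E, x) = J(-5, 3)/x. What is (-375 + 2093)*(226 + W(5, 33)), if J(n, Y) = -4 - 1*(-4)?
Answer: 388268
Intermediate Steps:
J(n, Y) = 0 (J(n, Y) = -4 + 4 = 0)
W(E, x) = 0 (W(E, x) = 0/x = 0)
(-375 + 2093)*(226 + W(5, 33)) = (-375 + 2093)*(226 + 0) = 1718*226 = 388268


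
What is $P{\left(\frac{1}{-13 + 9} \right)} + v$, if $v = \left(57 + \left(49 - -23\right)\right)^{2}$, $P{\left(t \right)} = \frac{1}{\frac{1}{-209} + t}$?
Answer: $\frac{3543697}{213} \approx 16637.0$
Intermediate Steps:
$P{\left(t \right)} = \frac{1}{- \frac{1}{209} + t}$
$v = 16641$ ($v = \left(57 + \left(49 + 23\right)\right)^{2} = \left(57 + 72\right)^{2} = 129^{2} = 16641$)
$P{\left(\frac{1}{-13 + 9} \right)} + v = \frac{209}{-1 + \frac{209}{-13 + 9}} + 16641 = \frac{209}{-1 + \frac{209}{-4}} + 16641 = \frac{209}{-1 + 209 \left(- \frac{1}{4}\right)} + 16641 = \frac{209}{-1 - \frac{209}{4}} + 16641 = \frac{209}{- \frac{213}{4}} + 16641 = 209 \left(- \frac{4}{213}\right) + 16641 = - \frac{836}{213} + 16641 = \frac{3543697}{213}$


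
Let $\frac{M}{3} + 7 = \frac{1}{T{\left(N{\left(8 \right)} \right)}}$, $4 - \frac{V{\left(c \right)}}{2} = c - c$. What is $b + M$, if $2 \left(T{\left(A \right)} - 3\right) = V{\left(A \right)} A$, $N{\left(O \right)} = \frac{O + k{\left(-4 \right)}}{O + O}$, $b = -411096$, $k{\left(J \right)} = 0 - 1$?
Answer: $- \frac{7811211}{19} \approx -4.1112 \cdot 10^{5}$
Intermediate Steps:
$k{\left(J \right)} = -1$ ($k{\left(J \right)} = 0 - 1 = -1$)
$V{\left(c \right)} = 8$ ($V{\left(c \right)} = 8 - 2 \left(c - c\right) = 8 - 0 = 8 + 0 = 8$)
$N{\left(O \right)} = \frac{-1 + O}{2 O}$ ($N{\left(O \right)} = \frac{O - 1}{O + O} = \frac{-1 + O}{2 O}$)
$T{\left(A \right)} = 3 + 4 A$ ($T{\left(A \right)} = 3 + \frac{8 A}{2} = 3 + 4 A$)
$M = - \frac{387}{19}$ ($M = -21 + \frac{3}{3 + 4 \frac{-1 + 8}{2 \cdot 8}} = -21 + \frac{3}{3 + 4 \cdot \frac{1}{2} \cdot \frac{1}{8} \cdot 7} = -21 + \frac{3}{3 + 4 \cdot \frac{7}{16}} = -21 + \frac{3}{3 + \frac{7}{4}} = -21 + \frac{3}{\frac{19}{4}} = -21 + 3 \cdot \frac{4}{19} = -21 + \frac{12}{19} = - \frac{387}{19} \approx -20.368$)
$b + M = -411096 - \frac{387}{19} = - \frac{7811211}{19}$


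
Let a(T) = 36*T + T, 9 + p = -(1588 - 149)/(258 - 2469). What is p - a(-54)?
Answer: 4399118/2211 ≈ 1989.7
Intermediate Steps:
p = -18460/2211 (p = -9 - (1588 - 149)/(258 - 2469) = -9 - 1439/(-2211) = -9 - 1439*(-1)/2211 = -9 - 1*(-1439/2211) = -9 + 1439/2211 = -18460/2211 ≈ -8.3492)
a(T) = 37*T
p - a(-54) = -18460/2211 - 37*(-54) = -18460/2211 - 1*(-1998) = -18460/2211 + 1998 = 4399118/2211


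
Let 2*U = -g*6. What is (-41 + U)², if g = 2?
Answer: 2209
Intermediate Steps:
U = -6 (U = (-2*6)/2 = (-1*12)/2 = (½)*(-12) = -6)
(-41 + U)² = (-41 - 6)² = (-47)² = 2209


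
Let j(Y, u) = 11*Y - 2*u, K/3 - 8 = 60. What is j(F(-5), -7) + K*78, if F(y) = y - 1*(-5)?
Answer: 15926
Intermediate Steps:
F(y) = 5 + y (F(y) = y + 5 = 5 + y)
K = 204 (K = 24 + 3*60 = 24 + 180 = 204)
j(Y, u) = -2*u + 11*Y
j(F(-5), -7) + K*78 = (-2*(-7) + 11*(5 - 5)) + 204*78 = (14 + 11*0) + 15912 = (14 + 0) + 15912 = 14 + 15912 = 15926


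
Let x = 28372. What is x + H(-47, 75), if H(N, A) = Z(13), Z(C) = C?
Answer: 28385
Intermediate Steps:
H(N, A) = 13
x + H(-47, 75) = 28372 + 13 = 28385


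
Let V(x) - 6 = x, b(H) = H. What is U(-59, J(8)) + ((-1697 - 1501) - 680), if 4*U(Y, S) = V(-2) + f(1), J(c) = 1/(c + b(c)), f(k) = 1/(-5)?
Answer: -77541/20 ≈ -3877.1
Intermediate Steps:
f(k) = -⅕
V(x) = 6 + x
J(c) = 1/(2*c) (J(c) = 1/(c + c) = 1/(2*c))
U(Y, S) = 19/20 (U(Y, S) = ((6 - 2) - ⅕)/4 = (4 - ⅕)/4 = (¼)*(19/5) = 19/20)
U(-59, J(8)) + ((-1697 - 1501) - 680) = 19/20 + ((-1697 - 1501) - 680) = 19/20 + (-3198 - 680) = 19/20 - 3878 = -77541/20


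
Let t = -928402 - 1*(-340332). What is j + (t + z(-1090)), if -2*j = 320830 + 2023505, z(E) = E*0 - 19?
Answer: -3520513/2 ≈ -1.7603e+6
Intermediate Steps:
z(E) = -19 (z(E) = 0 - 19 = -19)
t = -588070 (t = -928402 + 340332 = -588070)
j = -2344335/2 (j = -(320830 + 2023505)/2 = -½*2344335 = -2344335/2 ≈ -1.1722e+6)
j + (t + z(-1090)) = -2344335/2 + (-588070 - 19) = -2344335/2 - 588089 = -3520513/2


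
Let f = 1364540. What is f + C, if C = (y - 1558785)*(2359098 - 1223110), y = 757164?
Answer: -910630472008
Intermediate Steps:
C = -910631836548 (C = (757164 - 1558785)*(2359098 - 1223110) = -801621*1135988 = -910631836548)
f + C = 1364540 - 910631836548 = -910630472008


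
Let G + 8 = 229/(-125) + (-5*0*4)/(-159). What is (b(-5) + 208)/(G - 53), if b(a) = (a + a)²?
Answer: -250/51 ≈ -4.9020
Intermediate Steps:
G = -1229/125 (G = -8 + (229/(-125) + (-5*0*4)/(-159)) = -8 + (229*(-1/125) + (0*4)*(-1/159)) = -8 + (-229/125 + 0*(-1/159)) = -8 + (-229/125 + 0) = -8 - 229/125 = -1229/125 ≈ -9.8320)
b(a) = 4*a² (b(a) = (2*a)² = 4*a²)
(b(-5) + 208)/(G - 53) = (4*(-5)² + 208)/(-1229/125 - 53) = (4*25 + 208)/(-7854/125) = (100 + 208)*(-125/7854) = 308*(-125/7854) = -250/51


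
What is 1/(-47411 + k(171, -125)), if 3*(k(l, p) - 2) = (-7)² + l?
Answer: -3/142007 ≈ -2.1126e-5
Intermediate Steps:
k(l, p) = 55/3 + l/3 (k(l, p) = 2 + ((-7)² + l)/3 = 2 + (49 + l)/3 = 2 + (49/3 + l/3) = 55/3 + l/3)
1/(-47411 + k(171, -125)) = 1/(-47411 + (55/3 + (⅓)*171)) = 1/(-47411 + (55/3 + 57)) = 1/(-47411 + 226/3) = 1/(-142007/3) = -3/142007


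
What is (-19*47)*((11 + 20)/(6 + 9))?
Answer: -27683/15 ≈ -1845.5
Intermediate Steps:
(-19*47)*((11 + 20)/(6 + 9)) = -27683/15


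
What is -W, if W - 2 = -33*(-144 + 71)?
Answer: -2411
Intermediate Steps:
W = 2411 (W = 2 - 33*(-144 + 71) = 2 - 33*(-73) = 2 + 2409 = 2411)
-W = -1*2411 = -2411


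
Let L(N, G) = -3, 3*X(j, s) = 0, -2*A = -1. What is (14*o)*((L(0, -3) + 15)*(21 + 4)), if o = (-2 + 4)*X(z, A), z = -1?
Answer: 0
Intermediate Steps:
A = 1/2 (A = -1/2*(-1) = 1/2 ≈ 0.50000)
X(j, s) = 0 (X(j, s) = (1/3)*0 = 0)
o = 0 (o = (-2 + 4)*0 = 2*0 = 0)
(14*o)*((L(0, -3) + 15)*(21 + 4)) = (14*0)*((-3 + 15)*(21 + 4)) = 0*(12*25) = 0*300 = 0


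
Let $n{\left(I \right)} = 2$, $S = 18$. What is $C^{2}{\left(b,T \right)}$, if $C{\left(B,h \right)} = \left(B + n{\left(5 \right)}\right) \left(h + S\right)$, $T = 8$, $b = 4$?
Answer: $24336$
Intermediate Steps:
$C{\left(B,h \right)} = \left(2 + B\right) \left(18 + h\right)$ ($C{\left(B,h \right)} = \left(B + 2\right) \left(h + 18\right) = \left(2 + B\right) \left(18 + h\right)$)
$C^{2}{\left(b,T \right)} = \left(36 + 2 \cdot 8 + 18 \cdot 4 + 4 \cdot 8\right)^{2} = \left(36 + 16 + 72 + 32\right)^{2} = 156^{2} = 24336$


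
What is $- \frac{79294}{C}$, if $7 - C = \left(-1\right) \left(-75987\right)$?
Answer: $\frac{39647}{37990} \approx 1.0436$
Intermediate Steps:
$C = -75980$ ($C = 7 - \left(-1\right) \left(-75987\right) = 7 - 75987 = -75980$)
$- \frac{79294}{C} = - \frac{79294}{-75980} = \left(-79294\right) \left(- \frac{1}{75980}\right) = \frac{39647}{37990}$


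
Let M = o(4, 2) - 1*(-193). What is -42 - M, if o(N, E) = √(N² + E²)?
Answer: -235 - 2*√5 ≈ -239.47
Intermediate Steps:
o(N, E) = √(E² + N²)
M = 193 + 2*√5 (M = √(2² + 4²) - 1*(-193) = √(4 + 16) + 193 = √20 + 193 = 2*√5 + 193 = 193 + 2*√5 ≈ 197.47)
-42 - M = -42 - (193 + 2*√5) = -42 + (-193 - 2*√5) = -235 - 2*√5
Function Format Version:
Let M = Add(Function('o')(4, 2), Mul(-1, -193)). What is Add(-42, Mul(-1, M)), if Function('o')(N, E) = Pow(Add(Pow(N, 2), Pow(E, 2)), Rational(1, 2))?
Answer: Add(-235, Mul(-2, Pow(5, Rational(1, 2)))) ≈ -239.47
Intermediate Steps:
Function('o')(N, E) = Pow(Add(Pow(E, 2), Pow(N, 2)), Rational(1, 2))
M = Add(193, Mul(2, Pow(5, Rational(1, 2)))) (M = Add(Pow(Add(Pow(2, 2), Pow(4, 2)), Rational(1, 2)), Mul(-1, -193)) = Add(Pow(Add(4, 16), Rational(1, 2)), 193) = Add(Pow(20, Rational(1, 2)), 193) = Add(Mul(2, Pow(5, Rational(1, 2))), 193) = Add(193, Mul(2, Pow(5, Rational(1, 2)))) ≈ 197.47)
Add(-42, Mul(-1, M)) = Add(-42, Mul(-1, Add(193, Mul(2, Pow(5, Rational(1, 2)))))) = Add(-42, Add(-193, Mul(-2, Pow(5, Rational(1, 2))))) = Add(-235, Mul(-2, Pow(5, Rational(1, 2))))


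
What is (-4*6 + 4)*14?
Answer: -280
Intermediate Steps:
(-4*6 + 4)*14 = (-24 + 4)*14 = -20*14 = -280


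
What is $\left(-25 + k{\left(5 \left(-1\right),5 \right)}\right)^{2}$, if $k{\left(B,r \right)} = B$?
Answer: $900$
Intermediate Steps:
$\left(-25 + k{\left(5 \left(-1\right),5 \right)}\right)^{2} = \left(-25 + 5 \left(-1\right)\right)^{2} = \left(-25 - 5\right)^{2} = \left(-30\right)^{2} = 900$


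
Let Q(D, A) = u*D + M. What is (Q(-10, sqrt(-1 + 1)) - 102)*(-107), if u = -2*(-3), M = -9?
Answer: 18297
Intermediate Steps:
u = 6
Q(D, A) = -9 + 6*D (Q(D, A) = 6*D - 9 = -9 + 6*D)
(Q(-10, sqrt(-1 + 1)) - 102)*(-107) = ((-9 + 6*(-10)) - 102)*(-107) = ((-9 - 60) - 102)*(-107) = (-69 - 102)*(-107) = -171*(-107) = 18297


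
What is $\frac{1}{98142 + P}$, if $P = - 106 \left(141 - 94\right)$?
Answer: $\frac{1}{93160} \approx 1.0734 \cdot 10^{-5}$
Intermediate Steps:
$P = -4982$ ($P = \left(-106\right) 47 = -4982$)
$\frac{1}{98142 + P} = \frac{1}{98142 - 4982} = \frac{1}{93160}$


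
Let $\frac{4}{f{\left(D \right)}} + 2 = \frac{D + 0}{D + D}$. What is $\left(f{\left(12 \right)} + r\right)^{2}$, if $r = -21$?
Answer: $\frac{5041}{9} \approx 560.11$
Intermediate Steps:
$f{\left(D \right)} = - \frac{8}{3}$ ($f{\left(D \right)} = \frac{4}{-2 + \frac{D + 0}{D + D}} = \frac{4}{-2 + \frac{D}{2 D}} = \frac{4}{-2 + D \frac{1}{2 D}} = \frac{4}{-2 + \frac{1}{2}} = \frac{4}{- \frac{3}{2}} = 4 \left(- \frac{2}{3}\right) = - \frac{8}{3}$)
$\left(f{\left(12 \right)} + r\right)^{2} = \left(- \frac{8}{3} - 21\right)^{2} = \left(- \frac{71}{3}\right)^{2} = \frac{5041}{9}$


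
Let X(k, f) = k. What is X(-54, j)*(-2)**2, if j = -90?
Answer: -216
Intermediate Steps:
X(-54, j)*(-2)**2 = -54*(-2)**2 = -54*4 = -216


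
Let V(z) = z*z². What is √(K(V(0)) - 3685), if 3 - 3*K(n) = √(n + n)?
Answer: 2*I*√921 ≈ 60.696*I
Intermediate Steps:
V(z) = z³
K(n) = 1 - √2*√n/3 (K(n) = 1 - √(n + n)/3 = 1 - √2*√n/3)
√(K(V(0)) - 3685) = √((1 - √2*√(0³)/3) - 3685) = √((1 - √2*√0/3) - 3685) = √((1 - ⅓*√2*0) - 3685) = √((1 + 0) - 3685) = √(1 - 3685) = √(-3684) = 2*I*√921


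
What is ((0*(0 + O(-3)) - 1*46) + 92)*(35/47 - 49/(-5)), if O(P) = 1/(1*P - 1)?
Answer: 113988/235 ≈ 485.06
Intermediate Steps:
O(P) = 1/(-1 + P) (O(P) = 1/(P - 1) = 1/(-1 + P))
((0*(0 + O(-3)) - 1*46) + 92)*(35/47 - 49/(-5)) = ((0*(0 + 1/(-1 - 3)) - 1*46) + 92)*(35/47 - 49/(-5)) = ((0*(0 + 1/(-4)) - 46) + 92)*(35*(1/47) - 49*(-1/5)) = ((0*(0 - 1/4) - 46) + 92)*(35/47 + 49/5) = ((0*(-1/4) - 46) + 92)*(2478/235) = ((0 - 46) + 92)*(2478/235) = (-46 + 92)*(2478/235) = 46*(2478/235) = 113988/235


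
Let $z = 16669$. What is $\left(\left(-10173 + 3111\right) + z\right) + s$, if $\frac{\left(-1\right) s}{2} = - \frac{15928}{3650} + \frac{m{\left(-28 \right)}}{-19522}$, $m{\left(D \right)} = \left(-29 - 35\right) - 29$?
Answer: $\frac{171292720258}{17813825} \approx 9615.7$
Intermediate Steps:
$m{\left(D \right)} = -93$ ($m{\left(D \right)} = -64 - 29 = -93$)
$s = \frac{155303483}{17813825}$ ($s = - 2 \left(- \frac{15928}{3650} - \frac{93}{-19522}\right) = - 2 \left(\left(-15928\right) \frac{1}{3650} - - \frac{93}{19522}\right) = - 2 \left(- \frac{7964}{1825} + \frac{93}{19522}\right) = \left(-2\right) \left(- \frac{155303483}{35627650}\right) = \frac{155303483}{17813825} \approx 8.7181$)
$\left(\left(-10173 + 3111\right) + z\right) + s = \left(\left(-10173 + 3111\right) + 16669\right) + \frac{155303483}{17813825} = \left(-7062 + 16669\right) + \frac{155303483}{17813825} = 9607 + \frac{155303483}{17813825} = \frac{171292720258}{17813825}$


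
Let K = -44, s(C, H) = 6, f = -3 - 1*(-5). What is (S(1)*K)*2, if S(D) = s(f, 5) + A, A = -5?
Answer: -88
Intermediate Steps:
f = 2 (f = -3 + 5 = 2)
S(D) = 1 (S(D) = 6 - 5 = 1)
(S(1)*K)*2 = (1*(-44))*2 = -44*2 = -88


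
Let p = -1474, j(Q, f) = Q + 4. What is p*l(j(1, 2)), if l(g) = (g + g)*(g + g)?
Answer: -147400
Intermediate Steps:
j(Q, f) = 4 + Q
l(g) = 4*g² (l(g) = (2*g)*(2*g) = 4*g²)
p*l(j(1, 2)) = -5896*(4 + 1)² = -5896*5² = -5896*25 = -1474*100 = -147400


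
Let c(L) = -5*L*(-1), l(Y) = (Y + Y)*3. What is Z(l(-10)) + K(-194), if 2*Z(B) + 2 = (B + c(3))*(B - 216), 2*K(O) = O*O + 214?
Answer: 25134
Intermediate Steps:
l(Y) = 6*Y (l(Y) = (2*Y)*3 = 6*Y)
K(O) = 107 + O²/2 (K(O) = (O*O + 214)/2 = (O² + 214)/2 = (214 + O²)/2 = 107 + O²/2)
c(L) = 5*L
Z(B) = -1 + (-216 + B)*(15 + B)/2 (Z(B) = -1 + ((B + 5*3)*(B - 216))/2 = -1 + ((B + 15)*(-216 + B))/2 = -1 + ((15 + B)*(-216 + B))/2 = -1 + ((-216 + B)*(15 + B))/2 = -1 + (-216 + B)*(15 + B)/2)
Z(l(-10)) + K(-194) = (-1621 + (6*(-10))²/2 - 603*(-10)) + (107 + (½)*(-194)²) = (-1621 + (½)*(-60)² - 201/2*(-60)) + (107 + (½)*37636) = (-1621 + (½)*3600 + 6030) + (107 + 18818) = (-1621 + 1800 + 6030) + 18925 = 6209 + 18925 = 25134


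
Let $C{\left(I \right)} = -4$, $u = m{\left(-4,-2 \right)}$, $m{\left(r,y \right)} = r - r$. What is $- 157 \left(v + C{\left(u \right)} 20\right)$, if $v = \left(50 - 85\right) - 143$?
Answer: $40506$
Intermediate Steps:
$m{\left(r,y \right)} = 0$
$u = 0$
$v = -178$ ($v = \left(50 - 85\right) - 143 = -35 - 143 = -178$)
$- 157 \left(v + C{\left(u \right)} 20\right) = - 157 \left(-178 - 80\right) = \left(-157\right) \left(-258\right) = 40506$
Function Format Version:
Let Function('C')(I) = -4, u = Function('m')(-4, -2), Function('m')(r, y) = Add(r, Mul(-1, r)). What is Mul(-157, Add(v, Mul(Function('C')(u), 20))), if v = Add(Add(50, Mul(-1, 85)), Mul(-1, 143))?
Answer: 40506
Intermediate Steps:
Function('m')(r, y) = 0
u = 0
v = -178 (v = Add(Add(50, -85), -143) = Add(-35, -143) = -178)
Mul(-157, Add(v, Mul(Function('C')(u), 20))) = Mul(-157, Add(-178, Mul(-4, 20))) = Mul(-157, Add(-178, -80)) = Mul(-157, -258) = 40506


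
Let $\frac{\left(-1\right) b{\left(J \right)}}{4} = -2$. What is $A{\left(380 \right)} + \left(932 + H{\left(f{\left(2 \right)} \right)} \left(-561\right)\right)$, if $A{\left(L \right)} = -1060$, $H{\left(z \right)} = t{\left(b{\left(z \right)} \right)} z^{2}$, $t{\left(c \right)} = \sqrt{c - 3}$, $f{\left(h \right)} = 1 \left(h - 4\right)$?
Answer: $-128 - 2244 \sqrt{5} \approx -5145.7$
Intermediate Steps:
$f{\left(h \right)} = -4 + h$ ($f{\left(h \right)} = 1 \left(-4 + h\right) = -4 + h$)
$b{\left(J \right)} = 8$ ($b{\left(J \right)} = \left(-4\right) \left(-2\right) = 8$)
$t{\left(c \right)} = \sqrt{-3 + c}$
$H{\left(z \right)} = \sqrt{5} z^{2}$ ($H{\left(z \right)} = \sqrt{-3 + 8} z^{2} = \sqrt{5} z^{2}$)
$A{\left(380 \right)} + \left(932 + H{\left(f{\left(2 \right)} \right)} \left(-561\right)\right) = -1060 + \left(932 + \sqrt{5} \left(-4 + 2\right)^{2} \left(-561\right)\right) = -1060 + \left(932 + \sqrt{5} \left(-2\right)^{2} \left(-561\right)\right) = -1060 + \left(932 + \sqrt{5} \cdot 4 \left(-561\right)\right) = -1060 + \left(932 + 4 \sqrt{5} \left(-561\right)\right) = -1060 + \left(932 - 2244 \sqrt{5}\right) = -128 - 2244 \sqrt{5}$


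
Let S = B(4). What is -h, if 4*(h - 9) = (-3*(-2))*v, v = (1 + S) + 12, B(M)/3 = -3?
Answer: -15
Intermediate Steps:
B(M) = -9 (B(M) = 3*(-3) = -9)
S = -9
v = 4 (v = (1 - 9) + 12 = -8 + 12 = 4)
h = 15 (h = 9 + (-3*(-2)*4)/4 = 9 + (6*4)/4 = 9 + (¼)*24 = 9 + 6 = 15)
-h = -1*15 = -15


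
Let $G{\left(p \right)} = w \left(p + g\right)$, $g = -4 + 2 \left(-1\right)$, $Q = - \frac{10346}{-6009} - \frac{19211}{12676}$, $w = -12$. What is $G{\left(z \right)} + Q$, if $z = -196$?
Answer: $\frac{184651990613}{76170084} \approx 2424.2$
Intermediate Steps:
$Q = \frac{15706997}{76170084}$ ($Q = \left(-10346\right) \left(- \frac{1}{6009}\right) - \frac{19211}{12676} = \frac{10346}{6009} - \frac{19211}{12676} = \frac{15706997}{76170084} \approx 0.20621$)
$g = -6$ ($g = -4 - 2 = -6$)
$G{\left(p \right)} = 72 - 12 p$ ($G{\left(p \right)} = - 12 \left(p - 6\right) = - 12 \left(-6 + p\right) = 72 - 12 p$)
$G{\left(z \right)} + Q = \left(72 - -2352\right) + \frac{15706997}{76170084} = \left(72 + 2352\right) + \frac{15706997}{76170084} = 2424 + \frac{15706997}{76170084} = \frac{184651990613}{76170084}$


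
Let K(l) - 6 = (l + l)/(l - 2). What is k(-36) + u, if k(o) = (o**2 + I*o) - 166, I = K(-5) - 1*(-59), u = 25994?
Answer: 173128/7 ≈ 24733.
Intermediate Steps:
K(l) = 6 + 2*l/(-2 + l) (K(l) = 6 + (l + l)/(l - 2) = 6 + (2*l)/(-2 + l) = 6 + 2*l/(-2 + l))
I = 465/7 (I = 4*(-3 + 2*(-5))/(-2 - 5) - 1*(-59) = 4*(-3 - 10)/(-7) + 59 = 4*(-1/7)*(-13) + 59 = 52/7 + 59 = 465/7 ≈ 66.429)
k(o) = -166 + o**2 + 465*o/7 (k(o) = (o**2 + 465*o/7) - 166 = -166 + o**2 + 465*o/7)
k(-36) + u = (-166 + (-36)**2 + (465/7)*(-36)) + 25994 = (-166 + 1296 - 16740/7) + 25994 = -8830/7 + 25994 = 173128/7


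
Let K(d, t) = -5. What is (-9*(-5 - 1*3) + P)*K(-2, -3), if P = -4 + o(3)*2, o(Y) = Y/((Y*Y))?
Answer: -1030/3 ≈ -343.33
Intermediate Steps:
o(Y) = 1/Y (o(Y) = Y/(Y²) = Y/Y² = 1/Y)
P = -10/3 (P = -4 + 2/3 = -4 + (⅓)*2 = -4 + ⅔ = -10/3 ≈ -3.3333)
(-9*(-5 - 1*3) + P)*K(-2, -3) = (-9*(-5 - 1*3) - 10/3)*(-5) = (-9*(-5 - 3) - 10/3)*(-5) = (-9*(-8) - 10/3)*(-5) = (72 - 10/3)*(-5) = (206/3)*(-5) = -1030/3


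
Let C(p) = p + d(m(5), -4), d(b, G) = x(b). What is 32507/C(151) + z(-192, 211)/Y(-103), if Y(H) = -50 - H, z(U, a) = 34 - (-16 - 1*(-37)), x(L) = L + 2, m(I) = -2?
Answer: 1724834/8003 ≈ 215.52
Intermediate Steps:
x(L) = 2 + L
d(b, G) = 2 + b
z(U, a) = 13 (z(U, a) = 34 - (-16 + 37) = 34 - 1*21 = 34 - 21 = 13)
C(p) = p (C(p) = p + (2 - 2) = p + 0 = p)
32507/C(151) + z(-192, 211)/Y(-103) = 32507/151 + 13/(-50 - 1*(-103)) = 32507*(1/151) + 13/(-50 + 103) = 32507/151 + 13/53 = 1724834/8003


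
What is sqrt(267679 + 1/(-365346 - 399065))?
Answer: 2*sqrt(39102827838317987)/764411 ≈ 517.38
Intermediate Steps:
sqrt(267679 + 1/(-365346 - 399065)) = sqrt(267679 + 1/(-764411)) = sqrt(267679 - 1/764411) = sqrt(204616772068/764411) = 2*sqrt(39102827838317987)/764411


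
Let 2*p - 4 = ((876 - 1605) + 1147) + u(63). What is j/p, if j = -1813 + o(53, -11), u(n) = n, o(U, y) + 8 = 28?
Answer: -3586/485 ≈ -7.3938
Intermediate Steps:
o(U, y) = 20 (o(U, y) = -8 + 28 = 20)
j = -1793 (j = -1813 + 20 = -1793)
p = 485/2 (p = 2 + (((876 - 1605) + 1147) + 63)/2 = 2 + ((-729 + 1147) + 63)/2 = 2 + (418 + 63)/2 = 2 + (½)*481 = 2 + 481/2 = 485/2 ≈ 242.50)
j/p = -1793/485/2 = -1793*2/485 = -3586/485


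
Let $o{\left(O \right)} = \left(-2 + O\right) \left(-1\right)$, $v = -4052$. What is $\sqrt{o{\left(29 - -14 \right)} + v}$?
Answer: $i \sqrt{4093} \approx 63.977 i$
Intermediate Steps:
$o{\left(O \right)} = 2 - O$
$\sqrt{o{\left(29 - -14 \right)} + v} = \sqrt{\left(2 - \left(29 - -14\right)\right) - 4052} = \sqrt{\left(2 - \left(29 + 14\right)\right) - 4052} = \sqrt{\left(2 - 43\right) - 4052} = \sqrt{-41 - 4052} = \sqrt{-4093} = i \sqrt{4093}$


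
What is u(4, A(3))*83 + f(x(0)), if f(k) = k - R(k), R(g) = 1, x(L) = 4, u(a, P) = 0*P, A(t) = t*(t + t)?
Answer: 3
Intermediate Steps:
A(t) = 2*t**2 (A(t) = t*(2*t) = 2*t**2)
u(a, P) = 0
f(k) = -1 + k (f(k) = k - 1*1 = k - 1 = -1 + k)
u(4, A(3))*83 + f(x(0)) = 0*83 + (-1 + 4) = 0 + 3 = 3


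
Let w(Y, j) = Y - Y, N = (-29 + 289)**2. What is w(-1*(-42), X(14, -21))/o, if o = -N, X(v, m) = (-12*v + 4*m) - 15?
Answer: 0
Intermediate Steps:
X(v, m) = -15 - 12*v + 4*m
N = 67600 (N = 260**2 = 67600)
w(Y, j) = 0
o = -67600 (o = -1*67600 = -67600)
w(-1*(-42), X(14, -21))/o = 0/(-67600) = 0*(-1/67600) = 0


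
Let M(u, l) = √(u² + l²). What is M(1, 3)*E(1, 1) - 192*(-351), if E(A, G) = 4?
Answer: 67392 + 4*√10 ≈ 67405.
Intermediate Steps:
M(u, l) = √(l² + u²)
M(1, 3)*E(1, 1) - 192*(-351) = √(3² + 1²)*4 - 192*(-351) = √(9 + 1)*4 + 67392 = √10*4 + 67392 = 4*√10 + 67392 = 67392 + 4*√10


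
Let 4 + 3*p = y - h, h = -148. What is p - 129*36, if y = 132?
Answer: -4552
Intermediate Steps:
p = 92 (p = -4/3 + (132 - 1*(-148))/3 = -4/3 + (132 + 148)/3 = -4/3 + (1/3)*280 = -4/3 + 280/3 = 92)
p - 129*36 = 92 - 129*36 = 92 - 4644 = -4552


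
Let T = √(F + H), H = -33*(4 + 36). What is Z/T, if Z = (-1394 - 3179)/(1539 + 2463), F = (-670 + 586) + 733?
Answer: 4573*I*√671/2685342 ≈ 0.044113*I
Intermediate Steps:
H = -1320 (H = -33*40 = -1320)
F = 649 (F = -84 + 733 = 649)
T = I*√671 (T = √(649 - 1320) = √(-671) = I*√671 ≈ 25.904*I)
Z = -4573/4002 ≈ -1.1427
Z/T = -4573*(-I*√671/671)/4002 = -(-4573)*I*√671/2685342 = 4573*I*√671/2685342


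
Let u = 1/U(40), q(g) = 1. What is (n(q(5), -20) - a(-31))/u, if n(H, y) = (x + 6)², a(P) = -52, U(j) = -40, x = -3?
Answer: -2440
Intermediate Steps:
u = -1/40 (u = 1/(-40) = -1/40 ≈ -0.025000)
n(H, y) = 9 (n(H, y) = (-3 + 6)² = 3² = 9)
(n(q(5), -20) - a(-31))/u = (9 - 1*(-52))/(-1/40) = (9 + 52)*(-40) = 61*(-40) = -2440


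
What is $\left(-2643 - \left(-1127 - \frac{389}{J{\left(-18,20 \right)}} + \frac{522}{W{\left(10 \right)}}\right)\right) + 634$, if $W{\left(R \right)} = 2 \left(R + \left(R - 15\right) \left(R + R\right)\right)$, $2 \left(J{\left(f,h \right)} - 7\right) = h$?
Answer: $- \frac{145557}{170} \approx -856.22$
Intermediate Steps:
$J{\left(f,h \right)} = 7 + \frac{h}{2}$
$W{\left(R \right)} = 2 R + 4 R \left(-15 + R\right)$ ($W{\left(R \right)} = 2 \left(R + \left(-15 + R\right) 2 R\right) = 2 \left(R + 2 R \left(-15 + R\right)\right) = 2 R + 4 R \left(-15 + R\right)$)
$\left(-2643 - \left(-1127 - \frac{389}{J{\left(-18,20 \right)}} + \frac{522}{W{\left(10 \right)}}\right)\right) + 634 = \left(-2643 - \left(-1127 - \frac{389}{7 + \frac{1}{2} \cdot 20} + 522 \cdot \frac{1}{20} \frac{1}{-29 + 2 \cdot 10}\right)\right) + 634 = \left(-2643 - \left(-1127 - \frac{389}{7 + 10} + 522 \cdot \frac{1}{20} \frac{1}{-29 + 20}\right)\right) + 634 = \left(-2643 + \left(\left(\frac{389}{17} - \frac{522}{2 \cdot 10 \left(-9\right)}\right) + 1127\right)\right) + 634 = \left(-2643 + \left(\left(389 \cdot \frac{1}{17} - \frac{522}{-180}\right) + 1127\right)\right) + 634 = \left(-2643 + \left(\left(\frac{389}{17} - - \frac{29}{10}\right) + 1127\right)\right) + 634 = \left(-2643 + \left(\left(\frac{389}{17} + \frac{29}{10}\right) + 1127\right)\right) + 634 = \left(-2643 + \left(\frac{4383}{170} + 1127\right)\right) + 634 = \left(-2643 + \frac{195973}{170}\right) + 634 = - \frac{253337}{170} + 634 = - \frac{145557}{170}$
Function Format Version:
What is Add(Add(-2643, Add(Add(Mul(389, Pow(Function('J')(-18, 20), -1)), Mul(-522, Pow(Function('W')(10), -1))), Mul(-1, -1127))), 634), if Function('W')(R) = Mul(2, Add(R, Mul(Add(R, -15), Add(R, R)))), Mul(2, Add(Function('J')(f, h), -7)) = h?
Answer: Rational(-145557, 170) ≈ -856.22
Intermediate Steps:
Function('J')(f, h) = Add(7, Mul(Rational(1, 2), h))
Function('W')(R) = Add(Mul(2, R), Mul(4, R, Add(-15, R))) (Function('W')(R) = Mul(2, Add(R, Mul(Add(-15, R), Mul(2, R)))) = Mul(2, Add(R, Mul(2, R, Add(-15, R)))) = Add(Mul(2, R), Mul(4, R, Add(-15, R))))
Add(Add(-2643, Add(Add(Mul(389, Pow(Function('J')(-18, 20), -1)), Mul(-522, Pow(Function('W')(10), -1))), Mul(-1, -1127))), 634) = Add(Add(-2643, Add(Add(Mul(389, Pow(Add(7, Mul(Rational(1, 2), 20)), -1)), Mul(-522, Pow(Mul(2, 10, Add(-29, Mul(2, 10))), -1))), Mul(-1, -1127))), 634) = Add(Add(-2643, Add(Add(Mul(389, Pow(Add(7, 10), -1)), Mul(-522, Pow(Mul(2, 10, Add(-29, 20)), -1))), 1127)), 634) = Add(Add(-2643, Add(Add(Mul(389, Pow(17, -1)), Mul(-522, Pow(Mul(2, 10, -9), -1))), 1127)), 634) = Add(Add(-2643, Add(Add(Mul(389, Rational(1, 17)), Mul(-522, Pow(-180, -1))), 1127)), 634) = Add(Add(-2643, Add(Add(Rational(389, 17), Mul(-522, Rational(-1, 180))), 1127)), 634) = Add(Add(-2643, Add(Add(Rational(389, 17), Rational(29, 10)), 1127)), 634) = Add(Add(-2643, Add(Rational(4383, 170), 1127)), 634) = Add(Add(-2643, Rational(195973, 170)), 634) = Add(Rational(-253337, 170), 634) = Rational(-145557, 170)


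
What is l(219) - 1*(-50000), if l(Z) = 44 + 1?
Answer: 50045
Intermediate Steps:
l(Z) = 45
l(219) - 1*(-50000) = 45 - 1*(-50000) = 45 + 50000 = 50045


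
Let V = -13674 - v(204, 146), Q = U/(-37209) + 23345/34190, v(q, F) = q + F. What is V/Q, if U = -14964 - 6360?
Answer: -1189399477136/106514111 ≈ -11167.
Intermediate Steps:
U = -21324
v(q, F) = F + q
Q = 106514111/84811714 (Q = -21324/(-37209) + 23345/34190 = -21324*(-1/37209) + 23345*(1/34190) = 7108/12403 + 4669/6838 = 106514111/84811714 ≈ 1.2559)
V = -14024 (V = -13674 - (146 + 204) = -13674 - 1*350 = -13674 - 350 = -14024)
V/Q = -14024/106514111/84811714 = -14024*84811714/106514111 = -1189399477136/106514111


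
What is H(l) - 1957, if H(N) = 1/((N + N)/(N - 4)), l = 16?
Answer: -15653/8 ≈ -1956.6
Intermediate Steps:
H(N) = (-4 + N)/(2*N) (H(N) = 1/((2*N)/(-4 + N)) = 1/(2*N/(-4 + N)) = (-4 + N)/(2*N))
H(l) - 1957 = (1/2)*(-4 + 16)/16 - 1957 = (1/2)*(1/16)*12 - 1957 = 3/8 - 1957 = -15653/8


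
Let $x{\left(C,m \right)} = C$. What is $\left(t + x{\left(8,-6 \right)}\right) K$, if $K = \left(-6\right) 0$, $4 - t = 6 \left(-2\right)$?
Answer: $0$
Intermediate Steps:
$t = 16$ ($t = 4 - 6 \left(-2\right) = 4 - -12 = 4 + 12 = 16$)
$K = 0$
$\left(t + x{\left(8,-6 \right)}\right) K = \left(16 + 8\right) 0 = 24 \cdot 0 = 0$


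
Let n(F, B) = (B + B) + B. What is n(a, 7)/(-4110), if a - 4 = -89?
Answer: -7/1370 ≈ -0.0051095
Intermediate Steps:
a = -85 (a = 4 - 89 = -85)
n(F, B) = 3*B (n(F, B) = 2*B + B = 3*B)
n(a, 7)/(-4110) = (3*7)/(-4110) = 21*(-1/4110) = -7/1370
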